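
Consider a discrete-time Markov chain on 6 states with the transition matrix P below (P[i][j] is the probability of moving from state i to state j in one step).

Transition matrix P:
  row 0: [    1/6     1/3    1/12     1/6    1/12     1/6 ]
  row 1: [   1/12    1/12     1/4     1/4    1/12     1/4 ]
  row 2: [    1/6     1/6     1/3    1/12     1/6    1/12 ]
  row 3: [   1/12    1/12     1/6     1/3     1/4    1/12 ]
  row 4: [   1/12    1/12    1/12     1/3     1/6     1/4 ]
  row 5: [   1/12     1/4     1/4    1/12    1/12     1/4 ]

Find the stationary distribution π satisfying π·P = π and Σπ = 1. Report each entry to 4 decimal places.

π = [0.1097, 0.1567, 0.2071, 0.2073, 0.1474, 0.1718]

Balance equations π_j = Σ_i π_i·P[i][j]:
  π_0 = 1/6·π_0 + 1/12·π_1 + 1/6·π_2 + 1/12·π_3 + 1/12·π_4 + 1/12·π_5
  π_1 = 1/3·π_0 + 1/12·π_1 + 1/6·π_2 + 1/12·π_3 + 1/12·π_4 + 1/4·π_5
  π_2 = 1/12·π_0 + 1/4·π_1 + 1/3·π_2 + 1/6·π_3 + 1/12·π_4 + 1/4·π_5
  π_3 = 1/6·π_0 + 1/4·π_1 + 1/12·π_2 + 1/3·π_3 + 1/3·π_4 + 1/12·π_5
  π_4 = 1/12·π_0 + 1/12·π_1 + 1/6·π_2 + 1/4·π_3 + 1/6·π_4 + 1/12·π_5
  normalize: π_0 + π_1 + π_2 + π_3 + π_4 + π_5 = 1
Solving the linear system gives exactly π = [9313/84865, 2659/16973, 1598/7715, 1599/7715, 12511/84865, 14579/84865].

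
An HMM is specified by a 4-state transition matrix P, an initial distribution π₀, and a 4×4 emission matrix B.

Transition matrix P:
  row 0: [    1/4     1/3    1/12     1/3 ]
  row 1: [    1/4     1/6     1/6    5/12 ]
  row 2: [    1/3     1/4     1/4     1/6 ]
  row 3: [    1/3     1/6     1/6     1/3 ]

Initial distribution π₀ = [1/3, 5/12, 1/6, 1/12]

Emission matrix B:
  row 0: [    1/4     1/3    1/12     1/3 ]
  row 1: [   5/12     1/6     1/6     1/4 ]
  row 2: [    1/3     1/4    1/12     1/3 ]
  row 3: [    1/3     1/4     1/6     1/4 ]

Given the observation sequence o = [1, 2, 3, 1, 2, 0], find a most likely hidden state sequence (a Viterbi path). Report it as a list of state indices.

t=0: δ = [1.111e-01, 6.944e-02, 4.167e-02, 2.083e-02]  (obs o_0=1)
t=1: δ = [2.315e-03, 6.173e-03, 9.645e-04, 6.173e-03]  ψ = [0, 0, 1, 0]  (obs o_1=2)
t=2: δ = [6.859e-04, 2.572e-04, 3.429e-04, 6.430e-04]  ψ = [3, 1, 1, 1]  (obs o_2=3)
t=3: δ = [7.144e-05, 3.810e-05, 2.679e-05, 5.716e-05]  ψ = [3, 0, 3, 0]  (obs o_3=1)
t=4: δ = [1.588e-06, 3.969e-06, 7.938e-07, 3.969e-06]  ψ = [3, 0, 3, 0]  (obs o_4=2)
t=5: δ = [3.308e-07, 2.756e-07, 2.205e-07, 5.513e-07]  ψ = [3, 1, 1, 1]  (obs o_5=0)
backtrack: best end state = 3; path = [0, 1, 3, 0, 1, 3]

path = [0, 1, 3, 0, 1, 3]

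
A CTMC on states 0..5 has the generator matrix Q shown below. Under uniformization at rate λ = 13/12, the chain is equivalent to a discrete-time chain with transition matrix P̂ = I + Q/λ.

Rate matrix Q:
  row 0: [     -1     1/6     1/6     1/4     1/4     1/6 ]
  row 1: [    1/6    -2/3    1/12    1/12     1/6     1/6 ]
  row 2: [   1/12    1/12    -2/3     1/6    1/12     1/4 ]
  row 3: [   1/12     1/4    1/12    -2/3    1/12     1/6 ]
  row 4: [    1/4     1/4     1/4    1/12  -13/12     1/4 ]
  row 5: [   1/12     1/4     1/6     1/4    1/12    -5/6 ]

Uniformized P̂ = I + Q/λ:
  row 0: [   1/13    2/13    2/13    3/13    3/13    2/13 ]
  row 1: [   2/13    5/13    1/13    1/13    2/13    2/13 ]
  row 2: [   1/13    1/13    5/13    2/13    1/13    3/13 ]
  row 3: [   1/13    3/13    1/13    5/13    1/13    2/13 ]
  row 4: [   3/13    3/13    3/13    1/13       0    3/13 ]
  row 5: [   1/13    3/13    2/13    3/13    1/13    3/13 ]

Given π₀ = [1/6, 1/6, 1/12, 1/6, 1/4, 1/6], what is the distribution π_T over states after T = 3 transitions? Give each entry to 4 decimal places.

π = [0.1111, 0.2321, 0.1679, 0.1961, 0.1033, 0.1895]

t=0: π = [0.1667, 0.1667, 0.0833, 0.1667, 0.2500, 0.1667]
t=1: π = [0.1282, 0.2308, 0.1667, 0.1859, 0.0962, 0.1923]
t=2: π = [0.1095, 0.2308, 0.1677, 0.1963, 0.1070, 0.1889]
t=3: π = [0.1111, 0.2321, 0.1679, 0.1961, 0.1033, 0.1895]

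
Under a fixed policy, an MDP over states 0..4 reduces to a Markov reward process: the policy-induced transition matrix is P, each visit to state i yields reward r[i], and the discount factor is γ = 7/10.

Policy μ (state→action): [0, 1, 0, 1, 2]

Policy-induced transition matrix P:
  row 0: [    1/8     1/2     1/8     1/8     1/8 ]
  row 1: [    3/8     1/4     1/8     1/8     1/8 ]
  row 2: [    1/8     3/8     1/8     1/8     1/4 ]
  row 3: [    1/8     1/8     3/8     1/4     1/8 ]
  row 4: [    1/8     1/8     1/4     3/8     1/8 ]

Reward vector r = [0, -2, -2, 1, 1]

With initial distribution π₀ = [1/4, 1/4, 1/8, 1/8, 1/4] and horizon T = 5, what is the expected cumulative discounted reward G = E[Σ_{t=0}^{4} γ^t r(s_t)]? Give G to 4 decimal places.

t=0: π = [0.2500, 0.2500, 0.1250, 0.1250, 0.2500], E[r] = -0.3750, γ^t·E[r] = -0.375000, running G = -0.375000
t=1: π = [0.1875, 0.2813, 0.1875, 0.2031, 0.1406], E[r] = -0.5938, γ^t·E[r] = -0.415625, running G = -0.790625
t=2: π = [0.1953, 0.2773, 0.1934, 0.1855, 0.1484], E[r] = -0.6074, γ^t·E[r] = -0.297637, running G = -1.088262
t=3: π = [0.1943, 0.2813, 0.1899, 0.1853, 0.1492], E[r] = -0.6079, γ^t·E[r] = -0.208513, running G = -1.296775
t=4: π = [0.1953, 0.2805, 0.1900, 0.1855, 0.1487], E[r] = -0.6068, γ^t·E[r] = -0.145688, running G = -1.442463

G = -1.4425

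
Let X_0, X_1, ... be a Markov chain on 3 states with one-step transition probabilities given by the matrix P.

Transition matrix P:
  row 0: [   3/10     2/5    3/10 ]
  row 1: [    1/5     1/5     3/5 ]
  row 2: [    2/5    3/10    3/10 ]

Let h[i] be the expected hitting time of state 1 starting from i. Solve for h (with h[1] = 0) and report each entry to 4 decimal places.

First-step conditioning: h[1] = 0; for i ≠ 1, h[i] = 1 + Σ_k P[i][k]·h[k].
  h[0] = 1 + 3/10·h[0] + 3/10·h[2]
  h[2] = 1 + 2/5·h[0] + 3/10·h[2]
Solving the 2×2 linear system over states ≠ 1 gives exactly h = [100/37, 0, 110/37] (h[1] = 0 is the target).

h = [2.7027, 0.0000, 2.9730]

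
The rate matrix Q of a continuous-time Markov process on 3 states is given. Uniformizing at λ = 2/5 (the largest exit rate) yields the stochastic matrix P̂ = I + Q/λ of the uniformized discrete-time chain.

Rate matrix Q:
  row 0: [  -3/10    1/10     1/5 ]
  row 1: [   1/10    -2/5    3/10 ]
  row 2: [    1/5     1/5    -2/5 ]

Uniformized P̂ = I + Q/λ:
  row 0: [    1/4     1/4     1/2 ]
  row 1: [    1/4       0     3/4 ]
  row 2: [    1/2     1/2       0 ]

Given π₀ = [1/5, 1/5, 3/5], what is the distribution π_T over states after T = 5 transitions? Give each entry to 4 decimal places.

t=0: π = [0.2000, 0.2000, 0.6000]
t=1: π = [0.4000, 0.3500, 0.2500]
t=2: π = [0.3125, 0.2250, 0.4625]
t=3: π = [0.3656, 0.3094, 0.3250]
t=4: π = [0.3313, 0.2539, 0.4148]
t=5: π = [0.3537, 0.2902, 0.3561]

π = [0.3537, 0.2902, 0.3561]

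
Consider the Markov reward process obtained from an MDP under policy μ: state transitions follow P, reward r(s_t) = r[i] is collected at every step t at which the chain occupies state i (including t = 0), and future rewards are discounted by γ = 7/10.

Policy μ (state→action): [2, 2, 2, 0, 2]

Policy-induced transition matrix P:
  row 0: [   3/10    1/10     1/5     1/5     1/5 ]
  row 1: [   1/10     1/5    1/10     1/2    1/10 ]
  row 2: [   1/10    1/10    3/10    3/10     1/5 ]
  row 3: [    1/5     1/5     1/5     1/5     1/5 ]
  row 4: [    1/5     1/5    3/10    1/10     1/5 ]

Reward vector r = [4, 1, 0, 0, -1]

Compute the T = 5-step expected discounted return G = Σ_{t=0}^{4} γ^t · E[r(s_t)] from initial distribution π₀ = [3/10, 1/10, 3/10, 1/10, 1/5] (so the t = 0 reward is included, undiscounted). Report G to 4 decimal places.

G = 2.3416

t=0: π = [0.3000, 0.1000, 0.3000, 0.1000, 0.2000], E[r] = 1.1000, γ^t·E[r] = 1.100000, running G = 1.100000
t=1: π = [0.1900, 0.1400, 0.2400, 0.2400, 0.1900], E[r] = 0.7100, γ^t·E[r] = 0.497000, running G = 1.597000
t=2: π = [0.1810, 0.1570, 0.2290, 0.2470, 0.1860], E[r] = 0.6950, γ^t·E[r] = 0.340550, running G = 1.937550
t=3: π = [0.1795, 0.1590, 0.2258, 0.2514, 0.1843], E[r] = 0.6927, γ^t·E[r] = 0.237596, running G = 2.175146
t=4: π = [0.1795, 0.1595, 0.2251, 0.2519, 0.1841], E[r] = 0.6933, γ^t·E[r] = 0.166449, running G = 2.341595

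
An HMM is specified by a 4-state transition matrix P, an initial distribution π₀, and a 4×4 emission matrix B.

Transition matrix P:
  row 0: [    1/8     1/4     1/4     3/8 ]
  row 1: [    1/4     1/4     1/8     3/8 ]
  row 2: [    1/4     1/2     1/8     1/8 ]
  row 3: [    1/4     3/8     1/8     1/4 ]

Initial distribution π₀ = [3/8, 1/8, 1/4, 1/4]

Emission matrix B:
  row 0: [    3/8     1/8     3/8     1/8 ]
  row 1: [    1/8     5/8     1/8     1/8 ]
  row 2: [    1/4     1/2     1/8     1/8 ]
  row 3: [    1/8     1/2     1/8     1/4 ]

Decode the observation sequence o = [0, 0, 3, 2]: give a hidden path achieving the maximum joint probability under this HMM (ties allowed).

path = [0, 0, 3, 0]

t=0: δ = [1.406e-01, 1.562e-02, 6.250e-02, 3.125e-02]  (obs o_0=0)
t=1: δ = [6.592e-03, 4.395e-03, 8.789e-03, 6.592e-03]  ψ = [0, 0, 0, 0]  (obs o_1=0)
t=2: δ = [2.747e-04, 5.493e-04, 2.060e-04, 6.180e-04]  ψ = [2, 2, 0, 0]  (obs o_2=3)
t=3: δ = [5.794e-05, 2.897e-05, 9.656e-06, 2.575e-05]  ψ = [3, 3, 3, 1]  (obs o_3=2)
backtrack: best end state = 0; path = [0, 0, 3, 0]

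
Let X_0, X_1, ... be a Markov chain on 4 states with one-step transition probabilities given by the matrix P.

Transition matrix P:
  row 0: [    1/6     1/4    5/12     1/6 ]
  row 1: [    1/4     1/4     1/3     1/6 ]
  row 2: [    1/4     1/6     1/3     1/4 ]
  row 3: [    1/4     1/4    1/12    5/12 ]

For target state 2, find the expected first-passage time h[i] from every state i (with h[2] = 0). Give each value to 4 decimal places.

First-step conditioning: h[2] = 0; for i ≠ 2, h[i] = 1 + Σ_k P[i][k]·h[k].
  h[0] = 1 + 1/6·h[0] + 1/4·h[1] + 1/6·h[3]
  h[1] = 1 + 1/4·h[0] + 1/4·h[1] + 1/6·h[3]
  h[3] = 1 + 1/4·h[0] + 1/4·h[1] + 5/12·h[3]
Solving the 3×3 linear system over states ≠ 2 gives exactly h = [432/139, 468/139, 0, 624/139] (h[2] = 0 is the target).

h = [3.1079, 3.3669, 0.0000, 4.4892]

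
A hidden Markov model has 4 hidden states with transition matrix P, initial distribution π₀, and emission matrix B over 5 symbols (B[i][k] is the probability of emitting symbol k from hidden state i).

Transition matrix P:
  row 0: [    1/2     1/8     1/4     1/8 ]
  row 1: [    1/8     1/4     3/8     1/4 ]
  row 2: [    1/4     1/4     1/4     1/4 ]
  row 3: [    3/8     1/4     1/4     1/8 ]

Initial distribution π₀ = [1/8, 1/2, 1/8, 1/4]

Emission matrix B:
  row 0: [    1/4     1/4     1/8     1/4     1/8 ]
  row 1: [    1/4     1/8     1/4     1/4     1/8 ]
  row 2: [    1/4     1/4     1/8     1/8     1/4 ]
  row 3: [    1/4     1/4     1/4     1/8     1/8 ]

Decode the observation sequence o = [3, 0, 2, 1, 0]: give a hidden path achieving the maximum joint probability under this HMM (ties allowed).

path = [1, 2, 3, 0, 0]

t=0: δ = [3.125e-02, 1.250e-01, 1.562e-02, 3.125e-02]  (obs o_0=3)
t=1: δ = [3.906e-03, 7.812e-03, 1.172e-02, 7.812e-03]  ψ = [0, 1, 1, 1]  (obs o_1=0)
t=2: δ = [3.662e-04, 7.324e-04, 3.662e-04, 7.324e-04]  ψ = [2, 2, 1, 2]  (obs o_2=2)
t=3: δ = [6.866e-05, 2.289e-05, 6.866e-05, 4.578e-05]  ψ = [3, 1, 1, 1]  (obs o_3=1)
t=4: δ = [8.583e-06, 4.292e-06, 4.292e-06, 4.292e-06]  ψ = [0, 2, 0, 2]  (obs o_4=0)
backtrack: best end state = 0; path = [1, 2, 3, 0, 0]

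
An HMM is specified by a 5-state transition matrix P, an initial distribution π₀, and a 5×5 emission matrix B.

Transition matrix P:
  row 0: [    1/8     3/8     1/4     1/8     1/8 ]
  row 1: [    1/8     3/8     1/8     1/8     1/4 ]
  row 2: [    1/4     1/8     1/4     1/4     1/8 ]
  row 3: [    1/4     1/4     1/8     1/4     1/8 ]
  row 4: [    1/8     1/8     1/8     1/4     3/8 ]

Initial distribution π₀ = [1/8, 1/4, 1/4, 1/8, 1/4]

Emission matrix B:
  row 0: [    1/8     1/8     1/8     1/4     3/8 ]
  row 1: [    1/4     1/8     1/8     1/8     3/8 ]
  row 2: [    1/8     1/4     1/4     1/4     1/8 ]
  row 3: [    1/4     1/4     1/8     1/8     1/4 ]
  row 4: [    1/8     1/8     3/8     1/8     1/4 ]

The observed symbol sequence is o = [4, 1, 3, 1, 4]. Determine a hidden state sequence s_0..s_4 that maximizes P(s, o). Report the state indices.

t=0: δ = [4.688e-02, 9.375e-02, 3.125e-02, 3.125e-02, 6.250e-02]  (obs o_0=4)
t=1: δ = [1.465e-03, 4.395e-03, 2.930e-03, 3.906e-03, 2.930e-03]  ψ = [1, 1, 0, 4, 1]  (obs o_1=1)
t=2: δ = [2.441e-04, 2.060e-04, 1.831e-04, 1.221e-04, 1.373e-04]  ψ = [3, 1, 2, 3, 1]  (obs o_2=3)
t=3: δ = [5.722e-06, 1.144e-05, 1.526e-05, 1.144e-05, 6.437e-06]  ψ = [2, 0, 0, 2, 1]  (obs o_3=1)
t=4: δ = [1.431e-06, 1.609e-06, 4.768e-07, 9.537e-07, 7.153e-07]  ψ = [2, 1, 2, 2, 1]  (obs o_4=4)
backtrack: best end state = 1; path = [4, 3, 0, 1, 1]

path = [4, 3, 0, 1, 1]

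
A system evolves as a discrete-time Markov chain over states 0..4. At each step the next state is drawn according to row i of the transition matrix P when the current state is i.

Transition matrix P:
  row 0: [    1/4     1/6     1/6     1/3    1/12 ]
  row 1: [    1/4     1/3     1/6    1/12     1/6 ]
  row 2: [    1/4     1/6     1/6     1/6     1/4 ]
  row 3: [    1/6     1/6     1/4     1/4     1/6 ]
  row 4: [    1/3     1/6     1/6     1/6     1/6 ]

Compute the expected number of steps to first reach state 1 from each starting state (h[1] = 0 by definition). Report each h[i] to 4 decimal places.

h = [6.0000, 0.0000, 6.0000, 6.0000, 6.0000]

First-step conditioning: h[1] = 0; for i ≠ 1, h[i] = 1 + Σ_k P[i][k]·h[k].
  h[0] = 1 + 1/4·h[0] + 1/6·h[2] + 1/3·h[3] + 1/12·h[4]
  h[2] = 1 + 1/4·h[0] + 1/6·h[2] + 1/6·h[3] + 1/4·h[4]
  h[3] = 1 + 1/6·h[0] + 1/4·h[2] + 1/4·h[3] + 1/6·h[4]
  h[4] = 1 + 1/3·h[0] + 1/6·h[2] + 1/6·h[3] + 1/6·h[4]
Solving the 4×4 linear system over states ≠ 1 gives exactly h = [6, 0, 6, 6, 6] (h[1] = 0 is the target).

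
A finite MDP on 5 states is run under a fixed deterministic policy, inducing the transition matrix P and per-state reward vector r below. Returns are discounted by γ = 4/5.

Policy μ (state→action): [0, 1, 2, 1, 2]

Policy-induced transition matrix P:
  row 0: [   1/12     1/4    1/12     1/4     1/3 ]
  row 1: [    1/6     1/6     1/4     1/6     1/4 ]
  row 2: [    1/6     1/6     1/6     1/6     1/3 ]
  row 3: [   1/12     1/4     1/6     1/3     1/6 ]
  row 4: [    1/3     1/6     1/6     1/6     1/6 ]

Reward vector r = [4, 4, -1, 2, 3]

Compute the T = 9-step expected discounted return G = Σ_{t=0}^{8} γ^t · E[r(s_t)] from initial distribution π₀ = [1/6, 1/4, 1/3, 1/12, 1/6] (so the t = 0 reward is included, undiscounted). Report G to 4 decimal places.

t=0: π = [0.1667, 0.2500, 0.3333, 0.0833, 0.1667], E[r] = 2.0000, γ^t·E[r] = 2.000000, running G = 2.000000
t=1: π = [0.1736, 0.1875, 0.1736, 0.1944, 0.2708], E[r] = 2.4722, γ^t·E[r] = 1.977778, running G = 3.977778
t=2: π = [0.1811, 0.1973, 0.1678, 0.2135, 0.2402], E[r] = 2.4936, γ^t·E[r] = 1.595926, running G = 5.573704
t=3: π = [0.1738, 0.1996, 0.1680, 0.2174, 0.2413], E[r] = 2.4839, γ^t·E[r] = 1.271778, running G = 6.845481
t=4: π = [0.1743, 0.1993, 0.1688, 0.2174, 0.2403], E[r] = 2.4809, γ^t·E[r] = 1.016184, running G = 7.861666
t=5: π = [0.1741, 0.1993, 0.1687, 0.2174, 0.2405], E[r] = 2.4810, γ^t·E[r] = 0.812963, running G = 8.674628
t=6: π = [0.1741, 0.1993, 0.1688, 0.2174, 0.2404], E[r] = 2.4809, γ^t·E[r] = 0.650359, running G = 9.324987
t=7: π = [0.1741, 0.1993, 0.1688, 0.2174, 0.2404], E[r] = 2.4809, γ^t·E[r] = 0.520289, running G = 9.845277
t=8: π = [0.1741, 0.1993, 0.1688, 0.2174, 0.2404], E[r] = 2.4809, γ^t·E[r] = 0.416231, running G = 10.261508

G = 10.2615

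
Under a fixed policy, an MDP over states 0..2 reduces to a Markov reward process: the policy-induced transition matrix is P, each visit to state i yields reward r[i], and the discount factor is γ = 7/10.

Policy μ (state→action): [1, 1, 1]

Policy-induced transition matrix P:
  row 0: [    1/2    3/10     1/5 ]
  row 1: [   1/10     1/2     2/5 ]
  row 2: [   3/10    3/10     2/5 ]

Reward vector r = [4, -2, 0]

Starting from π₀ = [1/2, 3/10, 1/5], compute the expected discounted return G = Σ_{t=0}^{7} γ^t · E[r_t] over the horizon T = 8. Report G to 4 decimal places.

t=0: π = [0.5000, 0.3000, 0.2000], E[r] = 1.4000, γ^t·E[r] = 1.400000, running G = 1.400000
t=1: π = [0.3400, 0.3600, 0.3000], E[r] = 0.6400, γ^t·E[r] = 0.448000, running G = 1.848000
t=2: π = [0.2960, 0.3720, 0.3320], E[r] = 0.4400, γ^t·E[r] = 0.215600, running G = 2.063600
t=3: π = [0.2848, 0.3744, 0.3408], E[r] = 0.3904, γ^t·E[r] = 0.133907, running G = 2.197507
t=4: π = [0.2821, 0.3749, 0.3430], E[r] = 0.3786, γ^t·E[r] = 0.090892, running G = 2.288399
t=5: π = [0.2814, 0.3750, 0.3436], E[r] = 0.3758, γ^t·E[r] = 0.063162, running G = 2.351562
t=6: π = [0.2813, 0.3750, 0.3437], E[r] = 0.3752, γ^t·E[r] = 0.044140, running G = 2.395701
t=7: π = [0.2813, 0.3750, 0.3437], E[r] = 0.3750, γ^t·E[r] = 0.030886, running G = 2.426587

G = 2.4266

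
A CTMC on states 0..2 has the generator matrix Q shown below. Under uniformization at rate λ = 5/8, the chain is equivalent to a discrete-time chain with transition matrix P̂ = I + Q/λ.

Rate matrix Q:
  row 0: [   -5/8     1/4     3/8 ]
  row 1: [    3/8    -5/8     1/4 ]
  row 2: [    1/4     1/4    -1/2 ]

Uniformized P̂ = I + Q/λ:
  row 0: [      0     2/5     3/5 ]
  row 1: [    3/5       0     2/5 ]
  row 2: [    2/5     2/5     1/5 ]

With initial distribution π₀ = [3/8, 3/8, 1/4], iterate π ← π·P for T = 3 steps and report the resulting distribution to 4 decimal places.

π = [0.3320, 0.2800, 0.3880]

t=0: π = [0.3750, 0.3750, 0.2500]
t=1: π = [0.3250, 0.2500, 0.4250]
t=2: π = [0.3200, 0.3000, 0.3800]
t=3: π = [0.3320, 0.2800, 0.3880]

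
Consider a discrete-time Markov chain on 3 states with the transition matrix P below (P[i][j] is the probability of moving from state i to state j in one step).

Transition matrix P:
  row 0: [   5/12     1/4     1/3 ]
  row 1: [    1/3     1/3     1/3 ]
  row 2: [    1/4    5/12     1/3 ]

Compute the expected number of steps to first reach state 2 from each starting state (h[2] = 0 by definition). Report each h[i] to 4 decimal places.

h = [3.0000, 3.0000, 0.0000]

First-step conditioning: h[2] = 0; for i ≠ 2, h[i] = 1 + Σ_k P[i][k]·h[k].
  h[0] = 1 + 5/12·h[0] + 1/4·h[1]
  h[1] = 1 + 1/3·h[0] + 1/3·h[1]
Solving the 2×2 linear system over states ≠ 2 gives exactly h = [3, 3, 0] (h[2] = 0 is the target).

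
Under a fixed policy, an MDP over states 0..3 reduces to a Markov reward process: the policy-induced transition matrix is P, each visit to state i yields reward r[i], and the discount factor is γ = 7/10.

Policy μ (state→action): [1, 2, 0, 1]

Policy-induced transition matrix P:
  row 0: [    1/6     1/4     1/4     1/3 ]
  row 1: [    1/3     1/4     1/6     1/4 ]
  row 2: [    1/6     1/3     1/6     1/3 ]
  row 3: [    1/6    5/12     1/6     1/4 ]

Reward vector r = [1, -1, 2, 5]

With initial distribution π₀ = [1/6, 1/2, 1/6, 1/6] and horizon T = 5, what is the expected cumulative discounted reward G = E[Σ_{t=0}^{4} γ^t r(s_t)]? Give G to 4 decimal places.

G = 3.8534

t=0: π = [0.1667, 0.5000, 0.1667, 0.1667], E[r] = 0.8333, γ^t·E[r] = 0.833333, running G = 0.833333
t=1: π = [0.2500, 0.2917, 0.1806, 0.2778], E[r] = 1.7083, γ^t·E[r] = 1.195833, running G = 2.029167
t=2: π = [0.2153, 0.3113, 0.1875, 0.2859], E[r] = 1.7083, γ^t·E[r] = 0.837083, running G = 2.866250
t=3: π = [0.2186, 0.3133, 0.1846, 0.2836], E[r] = 1.6923, γ^t·E[r] = 0.580467, running G = 3.446717
t=4: π = [0.2189, 0.3126, 0.1849, 0.2836], E[r] = 1.6940, γ^t·E[r] = 0.406724, running G = 3.853441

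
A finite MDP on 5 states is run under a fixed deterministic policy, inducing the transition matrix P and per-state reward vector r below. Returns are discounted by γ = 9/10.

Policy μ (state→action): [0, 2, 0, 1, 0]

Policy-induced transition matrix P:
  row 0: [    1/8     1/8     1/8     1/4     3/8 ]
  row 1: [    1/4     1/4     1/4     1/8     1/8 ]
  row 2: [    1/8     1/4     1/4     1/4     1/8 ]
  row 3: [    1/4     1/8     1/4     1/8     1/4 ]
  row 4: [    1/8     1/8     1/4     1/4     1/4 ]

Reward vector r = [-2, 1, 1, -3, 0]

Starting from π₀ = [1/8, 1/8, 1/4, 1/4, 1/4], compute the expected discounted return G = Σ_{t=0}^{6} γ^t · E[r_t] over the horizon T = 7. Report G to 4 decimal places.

G = -2.9374

t=0: π = [0.1250, 0.1250, 0.2500, 0.2500, 0.2500], E[r] = -0.6250, γ^t·E[r] = -0.625000, running G = -0.625000
t=1: π = [0.1719, 0.1719, 0.2344, 0.2031, 0.2188], E[r] = -0.5469, γ^t·E[r] = -0.492188, running G = -1.117188
t=2: π = [0.1719, 0.1758, 0.2285, 0.2031, 0.2207], E[r] = -0.5488, γ^t·E[r] = -0.444551, running G = -1.561738
t=3: π = [0.1724, 0.1755, 0.2285, 0.2026, 0.2209], E[r] = -0.5486, γ^t·E[r] = -0.399918, running G = -1.961656
t=4: π = [0.1723, 0.1755, 0.2285, 0.2027, 0.2210], E[r] = -0.5488, γ^t·E[r] = -0.360046, running G = -2.321702
t=5: π = [0.1723, 0.1755, 0.2285, 0.2027, 0.2210], E[r] = -0.5488, γ^t·E[r] = -0.324037, running G = -2.645739
t=6: π = [0.1723, 0.1755, 0.2285, 0.2027, 0.2210], E[r] = -0.5488, γ^t·E[r] = -0.291635, running G = -2.937374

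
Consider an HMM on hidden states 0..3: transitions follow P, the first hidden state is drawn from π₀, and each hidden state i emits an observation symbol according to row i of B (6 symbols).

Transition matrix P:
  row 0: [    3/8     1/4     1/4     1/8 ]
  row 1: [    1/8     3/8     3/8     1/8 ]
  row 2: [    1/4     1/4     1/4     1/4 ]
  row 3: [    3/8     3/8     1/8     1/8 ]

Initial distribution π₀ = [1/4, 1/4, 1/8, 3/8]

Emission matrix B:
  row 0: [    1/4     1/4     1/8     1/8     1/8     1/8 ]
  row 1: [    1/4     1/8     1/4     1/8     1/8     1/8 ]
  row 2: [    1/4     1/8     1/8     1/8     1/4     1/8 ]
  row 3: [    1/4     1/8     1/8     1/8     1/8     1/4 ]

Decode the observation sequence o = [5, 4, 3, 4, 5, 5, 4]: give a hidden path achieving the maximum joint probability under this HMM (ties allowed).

t=0: δ = [3.125e-02, 3.125e-02, 1.562e-02, 9.375e-02]  (obs o_0=5)
t=1: δ = [4.395e-03, 4.395e-03, 2.930e-03, 1.465e-03]  ψ = [3, 3, 1, 3]  (obs o_1=4)
t=2: δ = [2.060e-04, 2.060e-04, 2.060e-04, 9.155e-05]  ψ = [0, 1, 1, 2]  (obs o_2=3)
t=3: δ = [9.656e-06, 9.656e-06, 1.931e-05, 6.437e-06]  ψ = [0, 1, 1, 2]  (obs o_3=4)
t=4: δ = [6.035e-07, 6.035e-07, 6.035e-07, 1.207e-06]  ψ = [2, 2, 2, 2]  (obs o_4=5)
t=5: δ = [5.658e-08, 5.658e-08, 2.829e-08, 3.772e-08]  ψ = [3, 3, 1, 2]  (obs o_5=5)
t=6: δ = [2.652e-09, 2.652e-09, 5.304e-09, 8.840e-10]  ψ = [0, 1, 1, 0]  (obs o_6=4)
backtrack: best end state = 2; path = [3, 1, 1, 2, 3, 1, 2]

path = [3, 1, 1, 2, 3, 1, 2]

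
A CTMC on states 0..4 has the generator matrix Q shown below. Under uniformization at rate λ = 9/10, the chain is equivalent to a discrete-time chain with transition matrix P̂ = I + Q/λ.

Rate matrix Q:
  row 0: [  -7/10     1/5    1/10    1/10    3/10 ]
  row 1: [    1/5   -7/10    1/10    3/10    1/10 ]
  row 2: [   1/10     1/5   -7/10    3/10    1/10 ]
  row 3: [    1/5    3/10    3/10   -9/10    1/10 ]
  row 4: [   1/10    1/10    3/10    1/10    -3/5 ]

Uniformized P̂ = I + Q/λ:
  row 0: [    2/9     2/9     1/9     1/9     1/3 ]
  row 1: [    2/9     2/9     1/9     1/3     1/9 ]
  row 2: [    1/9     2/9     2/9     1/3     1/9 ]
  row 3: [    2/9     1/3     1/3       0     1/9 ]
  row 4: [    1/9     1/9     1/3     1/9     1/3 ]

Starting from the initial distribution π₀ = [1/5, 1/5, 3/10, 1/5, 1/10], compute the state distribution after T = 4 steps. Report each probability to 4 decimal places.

t=0: π = [0.2000, 0.2000, 0.3000, 0.2000, 0.1000]
t=1: π = [0.1778, 0.2333, 0.2111, 0.2000, 0.1778]
t=2: π = [0.1790, 0.2247, 0.2185, 0.1877, 0.1901]
t=3: π = [0.1768, 0.2219, 0.2193, 0.1888, 0.1931]
t=4: π = [0.1764, 0.2217, 0.2203, 0.1882, 0.1933]

π = [0.1764, 0.2217, 0.2203, 0.1882, 0.1933]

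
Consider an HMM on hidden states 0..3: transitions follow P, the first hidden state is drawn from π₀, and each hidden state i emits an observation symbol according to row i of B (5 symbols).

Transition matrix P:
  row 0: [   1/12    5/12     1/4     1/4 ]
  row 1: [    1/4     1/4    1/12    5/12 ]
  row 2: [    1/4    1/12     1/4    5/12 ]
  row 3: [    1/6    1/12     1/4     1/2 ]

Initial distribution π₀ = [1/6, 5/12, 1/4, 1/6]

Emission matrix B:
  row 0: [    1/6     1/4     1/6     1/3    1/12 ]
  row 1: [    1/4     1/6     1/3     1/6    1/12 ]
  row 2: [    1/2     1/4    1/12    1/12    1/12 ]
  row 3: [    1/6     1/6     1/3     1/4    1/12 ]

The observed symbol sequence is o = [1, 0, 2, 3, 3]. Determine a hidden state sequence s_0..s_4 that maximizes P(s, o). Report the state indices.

path = [2, 2, 3, 3, 3]

t=0: δ = [4.167e-02, 6.944e-02, 6.250e-02, 2.778e-02]  (obs o_0=1)
t=1: δ = [2.894e-03, 4.340e-03, 7.812e-03, 4.823e-03]  ψ = [1, 0, 2, 1]  (obs o_1=0)
t=2: δ = [3.255e-04, 4.019e-04, 1.628e-04, 1.085e-03]  ψ = [2, 0, 2, 2]  (obs o_2=2)
t=3: δ = [6.028e-05, 2.261e-05, 2.261e-05, 1.356e-04]  ψ = [3, 0, 3, 3]  (obs o_3=3)
t=4: δ = [7.535e-06, 4.186e-06, 2.826e-06, 1.695e-05]  ψ = [3, 0, 3, 3]  (obs o_4=3)
backtrack: best end state = 3; path = [2, 2, 3, 3, 3]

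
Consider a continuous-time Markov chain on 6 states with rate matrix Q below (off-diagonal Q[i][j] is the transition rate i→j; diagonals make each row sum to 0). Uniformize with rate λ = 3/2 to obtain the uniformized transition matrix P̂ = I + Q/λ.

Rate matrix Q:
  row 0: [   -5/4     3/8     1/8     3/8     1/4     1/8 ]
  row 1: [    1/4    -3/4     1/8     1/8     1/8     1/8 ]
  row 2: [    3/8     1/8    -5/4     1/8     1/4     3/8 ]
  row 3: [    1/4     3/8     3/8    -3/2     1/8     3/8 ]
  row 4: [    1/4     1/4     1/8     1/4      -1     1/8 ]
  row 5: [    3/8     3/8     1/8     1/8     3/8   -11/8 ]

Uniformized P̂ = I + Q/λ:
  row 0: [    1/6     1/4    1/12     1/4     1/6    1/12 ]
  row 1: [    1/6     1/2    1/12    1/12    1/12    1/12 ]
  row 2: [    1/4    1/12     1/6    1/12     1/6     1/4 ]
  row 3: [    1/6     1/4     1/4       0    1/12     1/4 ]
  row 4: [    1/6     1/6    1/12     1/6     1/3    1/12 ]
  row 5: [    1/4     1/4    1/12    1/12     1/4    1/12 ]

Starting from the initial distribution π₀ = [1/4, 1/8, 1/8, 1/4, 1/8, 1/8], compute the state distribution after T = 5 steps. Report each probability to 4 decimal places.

t=0: π = [0.2500, 0.1250, 0.1250, 0.2500, 0.1250, 0.1250]
t=1: π = [0.1875, 0.2500, 0.1354, 0.1146, 0.1667, 0.1458]
t=2: π = [0.1901, 0.2760, 0.1137, 0.1189, 0.1762, 0.1250]
t=3: π = [0.1866, 0.2854, 0.1126, 0.1198, 0.1735, 0.1221]
t=4: π = [0.1862, 0.2881, 0.1127, 0.1189, 0.1720, 0.1221]
t=5: π = [0.1862, 0.2889, 0.1125, 0.1188, 0.1716, 0.1219]

π = [0.1862, 0.2889, 0.1125, 0.1188, 0.1716, 0.1219]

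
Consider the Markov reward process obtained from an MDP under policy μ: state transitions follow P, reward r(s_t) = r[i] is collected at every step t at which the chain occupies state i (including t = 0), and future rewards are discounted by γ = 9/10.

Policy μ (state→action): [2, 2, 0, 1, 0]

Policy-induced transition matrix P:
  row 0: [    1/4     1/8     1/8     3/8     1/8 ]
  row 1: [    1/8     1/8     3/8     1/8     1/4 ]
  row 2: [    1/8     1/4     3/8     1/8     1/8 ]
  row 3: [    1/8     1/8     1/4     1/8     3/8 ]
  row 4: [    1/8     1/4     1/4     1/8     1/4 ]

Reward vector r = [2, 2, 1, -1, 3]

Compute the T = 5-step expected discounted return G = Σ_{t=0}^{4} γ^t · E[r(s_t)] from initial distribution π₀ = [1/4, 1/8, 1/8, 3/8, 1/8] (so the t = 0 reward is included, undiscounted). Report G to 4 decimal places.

G = 5.3407

t=0: π = [0.2500, 0.1250, 0.1250, 0.3750, 0.1250], E[r] = 0.8750, γ^t·E[r] = 0.875000, running G = 0.875000
t=1: π = [0.1563, 0.1563, 0.2500, 0.1875, 0.2500], E[r] = 1.4375, γ^t·E[r] = 1.293750, running G = 2.168750
t=2: π = [0.1445, 0.1875, 0.2813, 0.1641, 0.2227], E[r] = 1.4492, γ^t·E[r] = 1.173867, running G = 3.342617
t=3: π = [0.1431, 0.1880, 0.2905, 0.1611, 0.2173], E[r] = 1.4434, γ^t·E[r] = 1.052209, running G = 4.394826
t=4: π = [0.1429, 0.1885, 0.2919, 0.1608, 0.2159], E[r] = 1.4417, γ^t·E[r] = 0.945907, running G = 5.340733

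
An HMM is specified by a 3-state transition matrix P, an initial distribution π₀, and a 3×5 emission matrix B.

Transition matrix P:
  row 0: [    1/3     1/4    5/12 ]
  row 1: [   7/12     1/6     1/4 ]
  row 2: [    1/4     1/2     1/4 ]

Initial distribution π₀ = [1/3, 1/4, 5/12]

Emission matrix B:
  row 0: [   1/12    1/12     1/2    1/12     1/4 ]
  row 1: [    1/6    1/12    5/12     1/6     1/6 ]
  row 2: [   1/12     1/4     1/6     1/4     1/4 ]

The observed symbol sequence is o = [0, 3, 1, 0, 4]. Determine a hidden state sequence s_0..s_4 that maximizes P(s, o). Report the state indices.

t=0: δ = [2.778e-02, 4.167e-02, 3.472e-02]  (obs o_0=0)
t=1: δ = [2.025e-03, 2.894e-03, 2.894e-03]  ψ = [1, 2, 0]  (obs o_1=3)
t=2: δ = [1.407e-04, 1.206e-04, 2.110e-04]  ψ = [1, 2, 0]  (obs o_2=1)
t=3: δ = [5.861e-06, 1.758e-05, 4.884e-06]  ψ = [1, 2, 0]  (obs o_3=0)
t=4: δ = [2.564e-06, 4.884e-07, 1.099e-06]  ψ = [1, 1, 1]  (obs o_4=4)
backtrack: best end state = 0; path = [1, 0, 2, 1, 0]

path = [1, 0, 2, 1, 0]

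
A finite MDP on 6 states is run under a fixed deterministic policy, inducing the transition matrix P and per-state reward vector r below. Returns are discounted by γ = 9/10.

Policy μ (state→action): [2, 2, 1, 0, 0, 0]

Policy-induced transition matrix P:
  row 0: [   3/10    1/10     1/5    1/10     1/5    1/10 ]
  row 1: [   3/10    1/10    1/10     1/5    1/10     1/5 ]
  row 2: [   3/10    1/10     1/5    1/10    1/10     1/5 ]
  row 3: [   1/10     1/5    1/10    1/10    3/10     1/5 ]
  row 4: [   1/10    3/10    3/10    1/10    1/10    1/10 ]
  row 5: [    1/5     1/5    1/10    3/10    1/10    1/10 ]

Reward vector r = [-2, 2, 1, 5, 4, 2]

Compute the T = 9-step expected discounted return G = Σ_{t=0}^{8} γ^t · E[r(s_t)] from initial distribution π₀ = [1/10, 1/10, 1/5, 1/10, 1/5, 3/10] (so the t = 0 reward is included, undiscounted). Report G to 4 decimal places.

G = 10.7427

t=0: π = [0.1000, 0.1000, 0.2000, 0.1000, 0.2000, 0.3000], E[r] = 2.1000, γ^t·E[r] = 2.100000, running G = 2.100000
t=1: π = [0.2100, 0.1800, 0.1700, 0.1700, 0.1300, 0.1400], E[r] = 1.7600, γ^t·E[r] = 1.584000, running G = 3.684000
t=2: π = [0.2260, 0.1570, 0.1640, 0.1460, 0.1550, 0.1520], E[r] = 1.6800, γ^t·E[r] = 1.360800, running G = 5.044800
t=3: π = [0.2246, 0.1608, 0.1700, 0.1461, 0.1518, 0.1467], E[r] = 1.6735, γ^t·E[r] = 1.219982, running G = 6.264782
t=4: π = [0.2258, 0.1596, 0.1698, 0.1454, 0.1517, 0.1477], E[r] = 1.6668, γ^t·E[r] = 1.093587, running G = 7.358369
t=5: π = [0.2258, 0.1596, 0.1699, 0.1455, 0.1517, 0.1475], E[r] = 1.6667, γ^t·E[r] = 0.984162, running G = 8.342531
t=6: π = [0.2258, 0.1596, 0.1699, 0.1455, 0.1517, 0.1475], E[r] = 1.6666, γ^t·E[r] = 0.885685, running G = 9.228216
t=7: π = [0.2258, 0.1596, 0.1699, 0.1455, 0.1517, 0.1475], E[r] = 1.6665, γ^t·E[r] = 0.797105, running G = 10.025321
t=8: π = [0.2258, 0.1596, 0.1699, 0.1455, 0.1517, 0.1475], E[r] = 1.6665, γ^t·E[r] = 0.717392, running G = 10.742712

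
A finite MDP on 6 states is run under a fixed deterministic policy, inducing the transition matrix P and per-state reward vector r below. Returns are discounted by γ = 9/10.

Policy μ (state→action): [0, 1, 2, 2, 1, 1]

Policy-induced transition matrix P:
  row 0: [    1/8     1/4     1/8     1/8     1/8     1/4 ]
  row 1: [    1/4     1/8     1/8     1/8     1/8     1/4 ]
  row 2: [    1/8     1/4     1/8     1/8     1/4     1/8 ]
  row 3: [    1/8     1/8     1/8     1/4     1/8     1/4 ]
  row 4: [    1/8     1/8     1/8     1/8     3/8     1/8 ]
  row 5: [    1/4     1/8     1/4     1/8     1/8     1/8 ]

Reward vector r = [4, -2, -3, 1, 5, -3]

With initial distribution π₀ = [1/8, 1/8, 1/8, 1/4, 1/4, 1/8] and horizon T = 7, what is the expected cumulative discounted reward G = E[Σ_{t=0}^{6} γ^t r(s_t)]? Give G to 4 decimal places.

t=0: π = [0.1250, 0.1250, 0.1250, 0.2500, 0.2500, 0.1250], E[r] = 1.0000, γ^t·E[r] = 1.000000, running G = 1.000000
t=1: π = [0.1563, 0.1563, 0.1406, 0.1563, 0.2031, 0.1875], E[r] = 0.5000, γ^t·E[r] = 0.450000, running G = 1.450000
t=2: π = [0.1680, 0.1621, 0.1484, 0.1445, 0.1934, 0.1836], E[r] = 0.4629, γ^t·E[r] = 0.374941, running G = 1.824941
t=3: π = [0.1682, 0.1646, 0.1479, 0.1431, 0.1919, 0.1843], E[r] = 0.4495, γ^t·E[r] = 0.327658, running G = 2.152600
t=4: π = [0.1686, 0.1645, 0.1480, 0.1429, 0.1915, 0.1845], E[r] = 0.4481, γ^t·E[r] = 0.293972, running G = 2.446571
t=5: π = [0.1686, 0.1646, 0.1481, 0.1429, 0.1914, 0.1845], E[r] = 0.4474, γ^t·E[r] = 0.264169, running G = 2.710740
t=6: π = [0.1686, 0.1646, 0.1481, 0.1429, 0.1914, 0.1845], E[r] = 0.4473, γ^t·E[r] = 0.237696, running G = 2.948436

G = 2.9484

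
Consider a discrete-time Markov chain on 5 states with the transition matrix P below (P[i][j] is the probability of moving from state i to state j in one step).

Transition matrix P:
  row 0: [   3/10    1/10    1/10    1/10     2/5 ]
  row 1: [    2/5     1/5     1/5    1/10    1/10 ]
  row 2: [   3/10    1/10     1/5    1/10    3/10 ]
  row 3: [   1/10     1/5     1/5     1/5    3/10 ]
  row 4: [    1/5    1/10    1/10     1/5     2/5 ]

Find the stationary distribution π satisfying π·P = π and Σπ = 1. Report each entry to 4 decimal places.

Balance equations π_j = Σ_i π_i·P[i][j]:
  π_0 = 3/10·π_0 + 2/5·π_1 + 3/10·π_2 + 1/10·π_3 + 1/5·π_4
  π_1 = 1/10·π_0 + 1/5·π_1 + 1/10·π_2 + 1/5·π_3 + 1/10·π_4
  π_2 = 1/10·π_0 + 1/5·π_1 + 1/5·π_2 + 1/5·π_3 + 1/10·π_4
  π_3 = 1/10·π_0 + 1/10·π_1 + 1/10·π_2 + 1/5·π_3 + 1/5·π_4
  normalize: π_0 + π_1 + π_2 + π_3 + π_4 = 1
Solving the linear system gives exactly π = [1851/7408, 945/7408, 525/3704, 1097/7408, 2465/7408].

π = [0.2499, 0.1276, 0.1417, 0.1481, 0.3327]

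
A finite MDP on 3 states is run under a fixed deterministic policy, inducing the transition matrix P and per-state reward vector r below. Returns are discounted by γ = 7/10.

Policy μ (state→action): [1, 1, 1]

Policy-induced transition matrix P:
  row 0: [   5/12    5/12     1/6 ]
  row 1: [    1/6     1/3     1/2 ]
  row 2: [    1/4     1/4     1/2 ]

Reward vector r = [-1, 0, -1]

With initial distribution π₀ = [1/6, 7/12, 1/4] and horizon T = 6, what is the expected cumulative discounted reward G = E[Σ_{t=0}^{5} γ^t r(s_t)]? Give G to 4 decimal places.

t=0: π = [0.1667, 0.5833, 0.2500], E[r] = -0.4167, γ^t·E[r] = -0.416667, running G = -0.416667
t=1: π = [0.2292, 0.3264, 0.4444], E[r] = -0.6736, γ^t·E[r] = -0.471528, running G = -0.888194
t=2: π = [0.2610, 0.3154, 0.4236], E[r] = -0.6846, γ^t·E[r] = -0.335457, running G = -1.223652
t=3: π = [0.2672, 0.3198, 0.4130], E[r] = -0.6802, γ^t·E[r] = -0.233315, running G = -1.456966
t=4: π = [0.2679, 0.3212, 0.4109], E[r] = -0.6788, γ^t·E[r] = -0.162984, running G = -1.619950
t=5: π = [0.2679, 0.3214, 0.4107], E[r] = -0.6786, γ^t·E[r] = -0.114050, running G = -1.734000

G = -1.7340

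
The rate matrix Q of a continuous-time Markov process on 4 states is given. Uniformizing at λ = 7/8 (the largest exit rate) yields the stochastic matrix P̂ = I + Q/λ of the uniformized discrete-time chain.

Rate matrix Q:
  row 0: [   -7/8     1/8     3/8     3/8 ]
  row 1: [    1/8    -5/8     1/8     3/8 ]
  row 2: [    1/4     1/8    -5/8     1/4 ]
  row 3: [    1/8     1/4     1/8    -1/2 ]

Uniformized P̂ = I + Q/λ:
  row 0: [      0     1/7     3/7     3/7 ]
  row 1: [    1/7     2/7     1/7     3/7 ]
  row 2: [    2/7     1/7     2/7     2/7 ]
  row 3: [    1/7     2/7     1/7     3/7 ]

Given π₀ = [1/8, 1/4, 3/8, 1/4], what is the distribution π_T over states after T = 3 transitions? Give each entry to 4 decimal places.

t=0: π = [0.1250, 0.2500, 0.3750, 0.2500]
t=1: π = [0.1786, 0.2143, 0.2321, 0.3750]
t=2: π = [0.1505, 0.2270, 0.2270, 0.3954]
t=3: π = [0.1538, 0.2318, 0.2183, 0.3961]

π = [0.1538, 0.2318, 0.2183, 0.3961]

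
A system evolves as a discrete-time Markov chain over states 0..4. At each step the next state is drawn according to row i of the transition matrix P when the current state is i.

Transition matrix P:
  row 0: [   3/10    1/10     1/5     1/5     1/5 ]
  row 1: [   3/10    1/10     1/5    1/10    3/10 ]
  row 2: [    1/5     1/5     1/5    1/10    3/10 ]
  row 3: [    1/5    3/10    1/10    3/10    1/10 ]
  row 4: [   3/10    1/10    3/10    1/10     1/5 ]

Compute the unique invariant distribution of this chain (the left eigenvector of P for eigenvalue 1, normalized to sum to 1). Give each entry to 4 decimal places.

π = [0.2636, 0.1522, 0.2062, 0.1579, 0.2200]

Balance equations π_j = Σ_i π_i·P[i][j]:
  π_0 = 3/10·π_0 + 3/10·π_1 + 1/5·π_2 + 1/5·π_3 + 3/10·π_4
  π_1 = 1/10·π_0 + 1/10·π_1 + 1/5·π_2 + 3/10·π_3 + 1/10·π_4
  π_2 = 1/5·π_0 + 1/5·π_1 + 1/5·π_2 + 1/10·π_3 + 3/10·π_4
  π_3 = 1/5·π_0 + 1/10·π_1 + 1/10·π_2 + 3/10·π_3 + 1/10·π_4
  normalize: π_0 + π_1 + π_2 + π_3 + π_4 = 1
Solving the linear system gives exactly π = [781/2963, 451/2963, 611/2963, 468/2963, 652/2963].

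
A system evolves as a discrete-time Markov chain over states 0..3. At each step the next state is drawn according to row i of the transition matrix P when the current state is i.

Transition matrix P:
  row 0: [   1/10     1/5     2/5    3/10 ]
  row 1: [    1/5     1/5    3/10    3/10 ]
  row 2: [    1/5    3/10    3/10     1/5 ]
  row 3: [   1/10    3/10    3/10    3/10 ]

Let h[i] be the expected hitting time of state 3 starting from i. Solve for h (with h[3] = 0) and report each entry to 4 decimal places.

First-step conditioning: h[3] = 0; for i ≠ 3, h[i] = 1 + Σ_k P[i][k]·h[k].
  h[0] = 1 + 1/10·h[0] + 1/5·h[1] + 2/5·h[2]
  h[1] = 1 + 1/5·h[0] + 1/5·h[1] + 3/10·h[2]
  h[2] = 1 + 1/5·h[0] + 3/10·h[1] + 3/10·h[2]
Solving the 3×3 linear system over states ≠ 3 gives exactly h = [222/59, 220/59, 242/59, 0] (h[3] = 0 is the target).

h = [3.7627, 3.7288, 4.1017, 0.0000]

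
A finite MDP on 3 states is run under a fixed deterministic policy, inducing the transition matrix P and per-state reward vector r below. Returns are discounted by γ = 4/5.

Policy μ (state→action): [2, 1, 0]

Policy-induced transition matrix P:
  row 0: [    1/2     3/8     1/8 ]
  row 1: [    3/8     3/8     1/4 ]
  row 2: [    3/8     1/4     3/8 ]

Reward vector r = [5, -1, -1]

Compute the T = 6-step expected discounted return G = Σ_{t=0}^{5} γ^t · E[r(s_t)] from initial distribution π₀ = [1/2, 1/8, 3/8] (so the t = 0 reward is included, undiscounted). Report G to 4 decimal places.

G = 6.2736

t=0: π = [0.5000, 0.1250, 0.3750], E[r] = 2.0000, γ^t·E[r] = 2.000000, running G = 2.000000
t=1: π = [0.4375, 0.3281, 0.2344], E[r] = 1.6250, γ^t·E[r] = 1.300000, running G = 3.300000
t=2: π = [0.4297, 0.3457, 0.2246], E[r] = 1.5781, γ^t·E[r] = 1.010000, running G = 4.310000
t=3: π = [0.4287, 0.3469, 0.2244], E[r] = 1.5723, γ^t·E[r] = 0.805000, running G = 5.115000
t=4: π = [0.4286, 0.3470, 0.2245], E[r] = 1.5715, γ^t·E[r] = 0.643700, running G = 5.758700
t=5: π = [0.4286, 0.3469, 0.2245], E[r] = 1.5714, γ^t·E[r] = 0.514930, running G = 6.273630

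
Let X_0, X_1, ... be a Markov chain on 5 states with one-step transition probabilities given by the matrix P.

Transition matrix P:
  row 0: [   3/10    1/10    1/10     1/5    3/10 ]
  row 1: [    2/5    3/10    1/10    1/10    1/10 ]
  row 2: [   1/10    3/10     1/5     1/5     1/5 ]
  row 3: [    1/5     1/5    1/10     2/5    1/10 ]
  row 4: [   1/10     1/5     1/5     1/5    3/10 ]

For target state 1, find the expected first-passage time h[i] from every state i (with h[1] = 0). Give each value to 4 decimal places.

First-step conditioning: h[1] = 0; for i ≠ 1, h[i] = 1 + Σ_k P[i][k]·h[k].
  h[0] = 1 + 3/10·h[0] + 1/10·h[2] + 1/5·h[3] + 3/10·h[4]
  h[2] = 1 + 1/10·h[0] + 1/5·h[2] + 1/5·h[3] + 1/5·h[4]
  h[3] = 1 + 1/5·h[0] + 1/10·h[2] + 2/5·h[3] + 1/10·h[4]
  h[4] = 1 + 1/10·h[0] + 1/5·h[2] + 1/5·h[3] + 3/10·h[4]
Solving the 4×4 linear system over states ≠ 1 gives exactly h = [3640/641, 0, 2880/641, 3295/641, 3200/641] (h[1] = 0 is the target).

h = [5.6786, 0.0000, 4.4930, 5.1404, 4.9922]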